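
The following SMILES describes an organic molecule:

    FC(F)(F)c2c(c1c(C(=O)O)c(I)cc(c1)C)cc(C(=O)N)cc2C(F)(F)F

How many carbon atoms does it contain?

Count every carbon token in the SMILES (each C, including those in ring-closure positions and inside branches).
Carbon count: 17.

17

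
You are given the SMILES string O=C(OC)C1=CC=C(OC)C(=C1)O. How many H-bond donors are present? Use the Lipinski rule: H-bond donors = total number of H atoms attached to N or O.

Donors: find every N or O and count the H atoms it carries.
  atom 1 (O): bond orders sum to 2 → 0 H
  atom 3 (O): bond orders sum to 2 → 0 H
  atom 9 (O): bond orders sum to 2 → 0 H
  atom 13 (O): bond orders sum to 1 → 1 H
Lipinski HBD = 1.

1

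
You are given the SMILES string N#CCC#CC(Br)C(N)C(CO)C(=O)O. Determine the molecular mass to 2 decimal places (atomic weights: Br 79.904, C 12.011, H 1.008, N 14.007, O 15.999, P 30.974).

275.10 g/mol

First, the molecular formula is C9H11BrN2O3 (counting implicit H from valence).
  Br: 1 × 79.904 = 79.904
  C: 9 × 12.011 = 108.099
  H: 11 × 1.008 = 11.088
  N: 2 × 14.007 = 28.014
  O: 3 × 15.999 = 47.997
Sum: 1×79.904 + 9×12.011 + 11×1.008 + 2×14.007 + 3×15.999 = 275.102 → 275.10 g/mol.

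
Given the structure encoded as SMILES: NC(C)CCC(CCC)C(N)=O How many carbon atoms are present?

Count every carbon token in the SMILES (each C, including those in ring-closure positions and inside branches).
Carbon count: 9.

9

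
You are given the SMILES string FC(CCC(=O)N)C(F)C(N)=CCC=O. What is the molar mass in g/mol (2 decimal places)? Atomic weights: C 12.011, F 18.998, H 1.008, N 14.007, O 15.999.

220.22 g/mol

First, the molecular formula is C9H14F2N2O2 (counting implicit H from valence).
  C: 9 × 12.011 = 108.099
  F: 2 × 18.998 = 37.996
  H: 14 × 1.008 = 14.112
  N: 2 × 14.007 = 28.014
  O: 2 × 15.999 = 31.998
Sum: 9×12.011 + 2×18.998 + 14×1.008 + 2×14.007 + 2×15.999 = 220.219 → 220.22 g/mol.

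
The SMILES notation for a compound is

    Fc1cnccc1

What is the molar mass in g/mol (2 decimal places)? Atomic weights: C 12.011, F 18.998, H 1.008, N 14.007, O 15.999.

97.09 g/mol

First, the molecular formula is C5H4FN (counting implicit H from valence).
  C: 5 × 12.011 = 60.055
  F: 1 × 18.998 = 18.998
  H: 4 × 1.008 = 4.032
  N: 1 × 14.007 = 14.007
Sum: 5×12.011 + 1×18.998 + 4×1.008 + 1×14.007 = 97.092 → 97.09 g/mol.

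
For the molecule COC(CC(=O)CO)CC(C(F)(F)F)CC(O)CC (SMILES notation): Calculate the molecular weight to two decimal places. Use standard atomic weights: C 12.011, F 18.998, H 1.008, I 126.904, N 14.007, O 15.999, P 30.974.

286.29 g/mol

First, the molecular formula is C12H21F3O4 (counting implicit H from valence).
  C: 12 × 12.011 = 144.132
  F: 3 × 18.998 = 56.994
  H: 21 × 1.008 = 21.168
  O: 4 × 15.999 = 63.996
Sum: 12×12.011 + 3×18.998 + 21×1.008 + 4×15.999 = 286.290 → 286.29 g/mol.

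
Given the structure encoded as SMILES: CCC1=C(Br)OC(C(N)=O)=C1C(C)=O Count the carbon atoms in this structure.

Count every carbon token in the SMILES (each C, including those in ring-closure positions and inside branches).
Carbon count: 9.

9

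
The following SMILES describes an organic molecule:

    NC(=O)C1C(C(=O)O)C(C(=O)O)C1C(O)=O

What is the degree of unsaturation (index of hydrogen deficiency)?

Molecular formula: C8H9NO7.
DoU = (2C + 2 + N − H − X) / 2, where X is the halogen count and O/S are ignored.
    = (2·8 + 2 + 1 − 9 − 0) / 2 = 10 / 2 = 5.

5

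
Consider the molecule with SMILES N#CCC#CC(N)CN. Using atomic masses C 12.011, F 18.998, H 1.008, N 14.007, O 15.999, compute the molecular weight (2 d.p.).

123.16 g/mol

First, the molecular formula is C6H9N3 (counting implicit H from valence).
  C: 6 × 12.011 = 72.066
  H: 9 × 1.008 = 9.072
  N: 3 × 14.007 = 42.021
Sum: 6×12.011 + 9×1.008 + 3×14.007 = 123.159 → 123.16 g/mol.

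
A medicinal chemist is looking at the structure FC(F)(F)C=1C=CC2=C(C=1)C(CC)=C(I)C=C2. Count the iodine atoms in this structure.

Scan the SMILES for I atoms (remember two-letter symbols like Cl and Br are single atoms).
Iodine count: 1.

1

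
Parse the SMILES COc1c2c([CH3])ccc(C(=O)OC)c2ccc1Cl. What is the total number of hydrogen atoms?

Walk through each heavy atom and fill implicit hydrogens from standard valence (C 4, N 3, O 2, S 2, halogen 1); for lowercase aromatic atoms, an aromatic c carries 1 H when it has two neighbours and 0 H with three, and aromatic n carries 0 H:
  atom 1: C, bond orders sum to 1 (valence 4) → 3 H
  atom 2: O, bond orders sum to 2 (valence 2) → 0 H
  atom 3: aromatic c, 3 neighbours → 0 H
  atom 4: aromatic c, 3 neighbours → 0 H
  atom 5: aromatic c, 3 neighbours → 0 H
  atom 6: C with explicit H count 3
  atom 7: aromatic c, 2 neighbours → 1 H
  atom 8: aromatic c, 2 neighbours → 1 H
  atom 9: aromatic c, 3 neighbours → 0 H
  atom 10: C, bond orders sum to 4 (valence 4) → 0 H
  atom 11: O, bond orders sum to 2 (valence 2) → 0 H
  atom 12: O, bond orders sum to 2 (valence 2) → 0 H
  atom 13: C, bond orders sum to 1 (valence 4) → 3 H
  atom 14: aromatic c, 3 neighbours → 0 H
  atom 15: aromatic c, 2 neighbours → 1 H
  atom 16: aromatic c, 2 neighbours → 1 H
  atom 17: aromatic c, 3 neighbours → 0 H
  atom 18: Cl (halogen, monovalent) → 0 H
Total hydrogens: 13.

13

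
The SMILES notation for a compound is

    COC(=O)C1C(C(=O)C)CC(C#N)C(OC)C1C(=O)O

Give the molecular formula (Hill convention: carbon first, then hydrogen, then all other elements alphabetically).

C13H17NO6

Walk through each heavy atom and fill implicit hydrogens from standard valence (C 4, N 3, O 2, S 2, halogen 1):
  atom 1: C, bond orders sum to 1 (valence 4) → 3 H
  atom 2: O, bond orders sum to 2 (valence 2) → 0 H
  atom 3: C, bond orders sum to 4 (valence 4) → 0 H
  atom 4: O, bond orders sum to 2 (valence 2) → 0 H
  atom 5: C, bond orders sum to 3 (valence 4) → 1 H
  atom 6: C, bond orders sum to 3 (valence 4) → 1 H
  atom 7: C, bond orders sum to 4 (valence 4) → 0 H
  atom 8: O, bond orders sum to 2 (valence 2) → 0 H
  atom 9: C, bond orders sum to 1 (valence 4) → 3 H
  atom 10: C, bond orders sum to 2 (valence 4) → 2 H
  atom 11: C, bond orders sum to 3 (valence 4) → 1 H
  atom 12: C, bond orders sum to 4 (valence 4) → 0 H
  atom 13: N, bond orders sum to 3 (valence 3) → 0 H
  atom 14: C, bond orders sum to 3 (valence 4) → 1 H
  atom 15: O, bond orders sum to 2 (valence 2) → 0 H
  atom 16: C, bond orders sum to 1 (valence 4) → 3 H
  atom 17: C, bond orders sum to 3 (valence 4) → 1 H
  atom 18: C, bond orders sum to 4 (valence 4) → 0 H
  atom 19: O, bond orders sum to 2 (valence 2) → 0 H
  atom 20: O, bond orders sum to 1 (valence 2) → 1 H
Totals → C:13, H:17, N:1, O:6.
In Hill order: C13H17NO6.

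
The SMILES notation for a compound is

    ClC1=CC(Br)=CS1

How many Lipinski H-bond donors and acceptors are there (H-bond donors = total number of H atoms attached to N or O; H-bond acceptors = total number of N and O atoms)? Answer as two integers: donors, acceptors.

Donors: find every N or O and count the H atoms it carries.
  (no N or O atoms present)
Lipinski HBD = 0.
Acceptors: N atoms = 0, O atoms = 0 → HBA = 0.

0, 0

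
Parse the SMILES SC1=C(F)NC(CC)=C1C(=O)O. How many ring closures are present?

1

In SMILES, each pair of matching ring-closure digits denotes one ring-closing bond; the number of such bonds equals the number of independent rings.
Ring-closure bonds here: 1.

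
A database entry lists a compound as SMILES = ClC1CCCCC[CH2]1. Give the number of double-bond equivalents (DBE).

Degree of unsaturation = (number of rings) + (number of π bonds).
Ring closures in the SMILES: 1.
π bonds: none → 0 DoU from unsaturation.
Total DoU = 1 + 0 = 1.

1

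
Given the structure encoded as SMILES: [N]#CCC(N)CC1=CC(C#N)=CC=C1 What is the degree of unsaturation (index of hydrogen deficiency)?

8

Degree of unsaturation = (number of rings) + (number of π bonds).
Ring closures in the SMILES: 1.
π bonds: 3 double bonds (each 1 DoU), 2 triple bonds (each 2 DoU) → 7 DoU from unsaturation.
Total DoU = 1 + 7 = 8.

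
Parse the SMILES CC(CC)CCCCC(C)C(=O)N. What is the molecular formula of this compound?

Walk through each heavy atom and fill implicit hydrogens from standard valence (C 4, N 3, O 2, S 2, halogen 1):
  atom 1: C, bond orders sum to 1 (valence 4) → 3 H
  atom 2: C, bond orders sum to 3 (valence 4) → 1 H
  atom 3: C, bond orders sum to 2 (valence 4) → 2 H
  atom 4: C, bond orders sum to 1 (valence 4) → 3 H
  atom 5: C, bond orders sum to 2 (valence 4) → 2 H
  atom 6: C, bond orders sum to 2 (valence 4) → 2 H
  atom 7: C, bond orders sum to 2 (valence 4) → 2 H
  atom 8: C, bond orders sum to 2 (valence 4) → 2 H
  atom 9: C, bond orders sum to 3 (valence 4) → 1 H
  atom 10: C, bond orders sum to 1 (valence 4) → 3 H
  atom 11: C, bond orders sum to 4 (valence 4) → 0 H
  atom 12: O, bond orders sum to 2 (valence 2) → 0 H
  atom 13: N, bond orders sum to 1 (valence 3) → 2 H
Totals → C:11, H:23, N:1, O:1.
In Hill order: C11H23NO.

C11H23NO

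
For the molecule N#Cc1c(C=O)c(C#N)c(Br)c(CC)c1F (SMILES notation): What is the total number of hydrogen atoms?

Walk through each heavy atom and fill implicit hydrogens from standard valence (C 4, N 3, O 2, S 2, halogen 1); for lowercase aromatic atoms, an aromatic c carries 1 H when it has two neighbours and 0 H with three, and aromatic n carries 0 H:
  atom 1: N, bond orders sum to 3 (valence 3) → 0 H
  atom 2: C, bond orders sum to 4 (valence 4) → 0 H
  atom 3: aromatic c, 3 neighbours → 0 H
  atom 4: aromatic c, 3 neighbours → 0 H
  atom 5: C, bond orders sum to 3 (valence 4) → 1 H
  atom 6: O, bond orders sum to 2 (valence 2) → 0 H
  atom 7: aromatic c, 3 neighbours → 0 H
  atom 8: C, bond orders sum to 4 (valence 4) → 0 H
  atom 9: N, bond orders sum to 3 (valence 3) → 0 H
  atom 10: aromatic c, 3 neighbours → 0 H
  atom 11: Br (halogen, monovalent) → 0 H
  atom 12: aromatic c, 3 neighbours → 0 H
  atom 13: C, bond orders sum to 2 (valence 4) → 2 H
  atom 14: C, bond orders sum to 1 (valence 4) → 3 H
  atom 15: aromatic c, 3 neighbours → 0 H
  atom 16: F (halogen, monovalent) → 0 H
Total hydrogens: 6.

6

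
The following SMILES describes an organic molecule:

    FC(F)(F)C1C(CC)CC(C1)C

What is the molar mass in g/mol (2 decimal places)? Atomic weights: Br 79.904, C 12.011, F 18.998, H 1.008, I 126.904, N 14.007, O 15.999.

First, the molecular formula is C9H15F3 (counting implicit H from valence).
  C: 9 × 12.011 = 108.099
  F: 3 × 18.998 = 56.994
  H: 15 × 1.008 = 15.120
Sum: 9×12.011 + 3×18.998 + 15×1.008 = 180.213 → 180.21 g/mol.

180.21 g/mol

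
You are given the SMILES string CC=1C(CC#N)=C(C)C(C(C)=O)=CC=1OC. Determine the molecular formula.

Walk through each heavy atom and fill implicit hydrogens from standard valence (C 4, N 3, O 2, S 2, halogen 1):
  atom 1: C, bond orders sum to 1 (valence 4) → 3 H
  atom 2: C, bond orders sum to 4 (valence 4) → 0 H
  atom 3: C, bond orders sum to 4 (valence 4) → 0 H
  atom 4: C, bond orders sum to 2 (valence 4) → 2 H
  atom 5: C, bond orders sum to 4 (valence 4) → 0 H
  atom 6: N, bond orders sum to 3 (valence 3) → 0 H
  atom 7: C, bond orders sum to 4 (valence 4) → 0 H
  atom 8: C, bond orders sum to 1 (valence 4) → 3 H
  atom 9: C, bond orders sum to 4 (valence 4) → 0 H
  atom 10: C, bond orders sum to 4 (valence 4) → 0 H
  atom 11: C, bond orders sum to 1 (valence 4) → 3 H
  atom 12: O, bond orders sum to 2 (valence 2) → 0 H
  atom 13: C, bond orders sum to 3 (valence 4) → 1 H
  atom 14: C, bond orders sum to 4 (valence 4) → 0 H
  atom 15: O, bond orders sum to 2 (valence 2) → 0 H
  atom 16: C, bond orders sum to 1 (valence 4) → 3 H
Totals → C:13, H:15, N:1, O:2.

C13H15NO2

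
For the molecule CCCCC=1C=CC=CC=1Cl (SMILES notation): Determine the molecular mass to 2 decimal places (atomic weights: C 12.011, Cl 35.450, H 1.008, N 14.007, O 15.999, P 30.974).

First, the molecular formula is C10H13Cl (counting implicit H from valence).
  C: 10 × 12.011 = 120.110
  Cl: 1 × 35.450 = 35.450
  H: 13 × 1.008 = 13.104
Sum: 10×12.011 + 1×35.450 + 13×1.008 = 168.664 → 168.66 g/mol.

168.66 g/mol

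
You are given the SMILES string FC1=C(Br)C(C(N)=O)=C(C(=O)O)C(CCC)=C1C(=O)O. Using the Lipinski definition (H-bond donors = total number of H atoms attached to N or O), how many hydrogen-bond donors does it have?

Donors: find every N or O and count the H atoms it carries.
  atom 7 (N): bond orders sum to 1 → 2 H
  atom 8 (O): bond orders sum to 2 → 0 H
  atom 11 (O): bond orders sum to 2 → 0 H
  atom 12 (O): bond orders sum to 1 → 1 H
  atom 19 (O): bond orders sum to 2 → 0 H
  atom 20 (O): bond orders sum to 1 → 1 H
Lipinski HBD = 4.

4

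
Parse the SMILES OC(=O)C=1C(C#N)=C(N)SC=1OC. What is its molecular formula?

Walk through each heavy atom and fill implicit hydrogens from standard valence (C 4, N 3, O 2, S 2, halogen 1):
  atom 1: O, bond orders sum to 1 (valence 2) → 1 H
  atom 2: C, bond orders sum to 4 (valence 4) → 0 H
  atom 3: O, bond orders sum to 2 (valence 2) → 0 H
  atom 4: C, bond orders sum to 4 (valence 4) → 0 H
  atom 5: C, bond orders sum to 4 (valence 4) → 0 H
  atom 6: C, bond orders sum to 4 (valence 4) → 0 H
  atom 7: N, bond orders sum to 3 (valence 3) → 0 H
  atom 8: C, bond orders sum to 4 (valence 4) → 0 H
  atom 9: N, bond orders sum to 1 (valence 3) → 2 H
  atom 10: S, bond orders sum to 2 (valence 2) → 0 H
  atom 11: C, bond orders sum to 4 (valence 4) → 0 H
  atom 12: O, bond orders sum to 2 (valence 2) → 0 H
  atom 13: C, bond orders sum to 1 (valence 4) → 3 H
Totals → C:7, H:6, N:2, O:3, S:1.

C7H6N2O3S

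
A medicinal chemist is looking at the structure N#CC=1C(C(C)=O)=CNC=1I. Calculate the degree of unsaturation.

6

Degree of unsaturation = (number of rings) + (number of π bonds).
Ring closures in the SMILES: 1.
π bonds: 3 double bonds (each 1 DoU), 1 triple bond (each 2 DoU) → 5 DoU from unsaturation.
Total DoU = 1 + 5 = 6.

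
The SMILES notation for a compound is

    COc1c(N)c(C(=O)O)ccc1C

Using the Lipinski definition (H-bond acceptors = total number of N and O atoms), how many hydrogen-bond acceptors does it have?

N atoms: 1; O atoms: 3.
Lipinski HBA = 1 + 3 = 4.

4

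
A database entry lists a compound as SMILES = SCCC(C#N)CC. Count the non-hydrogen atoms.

Every atom symbol written in the SMILES (organic subset) is one heavy atom; implicit H are not written.
Heavy atoms by element → C:6, N:1, S:1.
Total: 8.

8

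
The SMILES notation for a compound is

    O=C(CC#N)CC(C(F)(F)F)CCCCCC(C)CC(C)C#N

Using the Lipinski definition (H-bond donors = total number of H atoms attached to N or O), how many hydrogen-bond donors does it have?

Donors: find every N or O and count the H atoms it carries.
  atom 1 (O): bond orders sum to 2 → 0 H
  atom 5 (N): bond orders sum to 3 → 0 H
  atom 23 (N): bond orders sum to 3 → 0 H
Lipinski HBD = 0.

0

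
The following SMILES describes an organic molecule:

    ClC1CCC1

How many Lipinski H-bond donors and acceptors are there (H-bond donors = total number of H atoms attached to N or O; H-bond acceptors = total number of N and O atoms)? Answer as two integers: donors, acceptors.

0, 0

Donors: find every N or O and count the H atoms it carries.
  (no N or O atoms present)
Lipinski HBD = 0.
Acceptors: N atoms = 0, O atoms = 0 → HBA = 0.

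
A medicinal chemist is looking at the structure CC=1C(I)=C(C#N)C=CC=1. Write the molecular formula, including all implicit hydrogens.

Walk through each heavy atom and fill implicit hydrogens from standard valence (C 4, N 3, O 2, S 2, halogen 1):
  atom 1: C, bond orders sum to 1 (valence 4) → 3 H
  atom 2: C, bond orders sum to 4 (valence 4) → 0 H
  atom 3: C, bond orders sum to 4 (valence 4) → 0 H
  atom 4: I (halogen, monovalent) → 0 H
  atom 5: C, bond orders sum to 4 (valence 4) → 0 H
  atom 6: C, bond orders sum to 4 (valence 4) → 0 H
  atom 7: N, bond orders sum to 3 (valence 3) → 0 H
  atom 8: C, bond orders sum to 3 (valence 4) → 1 H
  atom 9: C, bond orders sum to 3 (valence 4) → 1 H
  atom 10: C, bond orders sum to 3 (valence 4) → 1 H
Totals → C:8, H:6, I:1, N:1.

C8H6IN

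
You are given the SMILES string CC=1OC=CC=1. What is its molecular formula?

C5H6O

Walk through each heavy atom and fill implicit hydrogens from standard valence (C 4, N 3, O 2, S 2, halogen 1):
  atom 1: C, bond orders sum to 1 (valence 4) → 3 H
  atom 2: C, bond orders sum to 4 (valence 4) → 0 H
  atom 3: O, bond orders sum to 2 (valence 2) → 0 H
  atom 4: C, bond orders sum to 3 (valence 4) → 1 H
  atom 5: C, bond orders sum to 3 (valence 4) → 1 H
  atom 6: C, bond orders sum to 3 (valence 4) → 1 H
Totals → C:5, H:6, O:1.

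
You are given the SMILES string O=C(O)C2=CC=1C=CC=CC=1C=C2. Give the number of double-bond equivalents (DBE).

Degree of unsaturation = (number of rings) + (number of π bonds).
Ring closures in the SMILES: 2.
π bonds: 6 double bonds (each 1 DoU) → 6 DoU from unsaturation.
Total DoU = 2 + 6 = 8.

8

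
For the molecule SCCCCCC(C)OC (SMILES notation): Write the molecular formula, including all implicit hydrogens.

Walk through each heavy atom and fill implicit hydrogens from standard valence (C 4, N 3, O 2, S 2, halogen 1):
  atom 1: S, bond orders sum to 1 (valence 2) → 1 H
  atom 2: C, bond orders sum to 2 (valence 4) → 2 H
  atom 3: C, bond orders sum to 2 (valence 4) → 2 H
  atom 4: C, bond orders sum to 2 (valence 4) → 2 H
  atom 5: C, bond orders sum to 2 (valence 4) → 2 H
  atom 6: C, bond orders sum to 2 (valence 4) → 2 H
  atom 7: C, bond orders sum to 3 (valence 4) → 1 H
  atom 8: C, bond orders sum to 1 (valence 4) → 3 H
  atom 9: O, bond orders sum to 2 (valence 2) → 0 H
  atom 10: C, bond orders sum to 1 (valence 4) → 3 H
Totals → C:8, H:18, O:1, S:1.

C8H18OS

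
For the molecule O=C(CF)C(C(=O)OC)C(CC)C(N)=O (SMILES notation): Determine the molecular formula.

Walk through each heavy atom and fill implicit hydrogens from standard valence (C 4, N 3, O 2, S 2, halogen 1):
  atom 1: O, bond orders sum to 2 (valence 2) → 0 H
  atom 2: C, bond orders sum to 4 (valence 4) → 0 H
  atom 3: C, bond orders sum to 2 (valence 4) → 2 H
  atom 4: F (halogen, monovalent) → 0 H
  atom 5: C, bond orders sum to 3 (valence 4) → 1 H
  atom 6: C, bond orders sum to 4 (valence 4) → 0 H
  atom 7: O, bond orders sum to 2 (valence 2) → 0 H
  atom 8: O, bond orders sum to 2 (valence 2) → 0 H
  atom 9: C, bond orders sum to 1 (valence 4) → 3 H
  atom 10: C, bond orders sum to 3 (valence 4) → 1 H
  atom 11: C, bond orders sum to 2 (valence 4) → 2 H
  atom 12: C, bond orders sum to 1 (valence 4) → 3 H
  atom 13: C, bond orders sum to 4 (valence 4) → 0 H
  atom 14: N, bond orders sum to 1 (valence 3) → 2 H
  atom 15: O, bond orders sum to 2 (valence 2) → 0 H
Totals → C:9, H:14, F:1, N:1, O:4.
In Hill order: C9H14FNO4.

C9H14FNO4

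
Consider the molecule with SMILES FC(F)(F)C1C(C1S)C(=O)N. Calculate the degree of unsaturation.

2

Degree of unsaturation = (number of rings) + (number of π bonds).
Ring closures in the SMILES: 1.
π bonds: 1 double bond (each 1 DoU) → 1 DoU from unsaturation.
Total DoU = 1 + 1 = 2.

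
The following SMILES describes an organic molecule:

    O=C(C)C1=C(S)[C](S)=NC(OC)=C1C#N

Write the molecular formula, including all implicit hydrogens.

C9H8N2O2S2

Walk through each heavy atom and fill implicit hydrogens from standard valence (C 4, N 3, O 2, S 2, halogen 1):
  atom 1: O, bond orders sum to 2 (valence 2) → 0 H
  atom 2: C, bond orders sum to 4 (valence 4) → 0 H
  atom 3: C, bond orders sum to 1 (valence 4) → 3 H
  atom 4: C, bond orders sum to 4 (valence 4) → 0 H
  atom 5: C, bond orders sum to 4 (valence 4) → 0 H
  atom 6: S, bond orders sum to 1 (valence 2) → 1 H
  atom 7: C with explicit H count 0
  atom 8: S, bond orders sum to 1 (valence 2) → 1 H
  atom 9: N, bond orders sum to 3 (valence 3) → 0 H
  atom 10: C, bond orders sum to 4 (valence 4) → 0 H
  atom 11: O, bond orders sum to 2 (valence 2) → 0 H
  atom 12: C, bond orders sum to 1 (valence 4) → 3 H
  atom 13: C, bond orders sum to 4 (valence 4) → 0 H
  atom 14: C, bond orders sum to 4 (valence 4) → 0 H
  atom 15: N, bond orders sum to 3 (valence 3) → 0 H
Totals → C:9, H:8, N:2, O:2, S:2.
In Hill order: C9H8N2O2S2.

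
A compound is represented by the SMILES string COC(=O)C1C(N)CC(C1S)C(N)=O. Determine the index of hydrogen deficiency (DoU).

Degree of unsaturation = (number of rings) + (number of π bonds).
Ring closures in the SMILES: 1.
π bonds: 2 double bonds (each 1 DoU) → 2 DoU from unsaturation.
Total DoU = 1 + 2 = 3.

3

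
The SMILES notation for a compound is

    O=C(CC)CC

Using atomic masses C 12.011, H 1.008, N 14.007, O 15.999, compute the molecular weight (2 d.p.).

First, the molecular formula is C5H10O (counting implicit H from valence).
  C: 5 × 12.011 = 60.055
  H: 10 × 1.008 = 10.080
  O: 1 × 15.999 = 15.999
Sum: 5×12.011 + 10×1.008 + 1×15.999 = 86.134 → 86.13 g/mol.

86.13 g/mol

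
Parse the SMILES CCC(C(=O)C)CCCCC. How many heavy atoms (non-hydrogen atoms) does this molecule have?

11

Every atom symbol written in the SMILES (organic subset) is one heavy atom; implicit H are not written.
Heavy atoms by element → C:10, O:1.
Total: 11.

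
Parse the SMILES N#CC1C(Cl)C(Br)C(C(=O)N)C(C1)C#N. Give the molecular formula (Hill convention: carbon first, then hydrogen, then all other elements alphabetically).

C9H9BrClN3O

Walk through each heavy atom and fill implicit hydrogens from standard valence (C 4, N 3, O 2, S 2, halogen 1):
  atom 1: N, bond orders sum to 3 (valence 3) → 0 H
  atom 2: C, bond orders sum to 4 (valence 4) → 0 H
  atom 3: C, bond orders sum to 3 (valence 4) → 1 H
  atom 4: C, bond orders sum to 3 (valence 4) → 1 H
  atom 5: Cl (halogen, monovalent) → 0 H
  atom 6: C, bond orders sum to 3 (valence 4) → 1 H
  atom 7: Br (halogen, monovalent) → 0 H
  atom 8: C, bond orders sum to 3 (valence 4) → 1 H
  atom 9: C, bond orders sum to 4 (valence 4) → 0 H
  atom 10: O, bond orders sum to 2 (valence 2) → 0 H
  atom 11: N, bond orders sum to 1 (valence 3) → 2 H
  atom 12: C, bond orders sum to 3 (valence 4) → 1 H
  atom 13: C, bond orders sum to 2 (valence 4) → 2 H
  atom 14: C, bond orders sum to 4 (valence 4) → 0 H
  atom 15: N, bond orders sum to 3 (valence 3) → 0 H
Totals → C:9, H:9, Br:1, Cl:1, N:3, O:1.
In Hill order: C9H9BrClN3O.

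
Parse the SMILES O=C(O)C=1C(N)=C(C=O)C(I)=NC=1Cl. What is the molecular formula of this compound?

C7H4ClIN2O3

Walk through each heavy atom and fill implicit hydrogens from standard valence (C 4, N 3, O 2, S 2, halogen 1):
  atom 1: O, bond orders sum to 2 (valence 2) → 0 H
  atom 2: C, bond orders sum to 4 (valence 4) → 0 H
  atom 3: O, bond orders sum to 1 (valence 2) → 1 H
  atom 4: C, bond orders sum to 4 (valence 4) → 0 H
  atom 5: C, bond orders sum to 4 (valence 4) → 0 H
  atom 6: N, bond orders sum to 1 (valence 3) → 2 H
  atom 7: C, bond orders sum to 4 (valence 4) → 0 H
  atom 8: C, bond orders sum to 3 (valence 4) → 1 H
  atom 9: O, bond orders sum to 2 (valence 2) → 0 H
  atom 10: C, bond orders sum to 4 (valence 4) → 0 H
  atom 11: I (halogen, monovalent) → 0 H
  atom 12: N, bond orders sum to 3 (valence 3) → 0 H
  atom 13: C, bond orders sum to 4 (valence 4) → 0 H
  atom 14: Cl (halogen, monovalent) → 0 H
Totals → C:7, H:4, Cl:1, I:1, N:2, O:3.
In Hill order: C7H4ClIN2O3.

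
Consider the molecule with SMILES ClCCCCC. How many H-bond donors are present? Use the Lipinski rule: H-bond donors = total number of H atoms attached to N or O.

Donors: find every N or O and count the H atoms it carries.
  (no N or O atoms present)
Lipinski HBD = 0.

0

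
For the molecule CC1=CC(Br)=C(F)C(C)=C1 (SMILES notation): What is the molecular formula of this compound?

Walk through each heavy atom and fill implicit hydrogens from standard valence (C 4, N 3, O 2, S 2, halogen 1):
  atom 1: C, bond orders sum to 1 (valence 4) → 3 H
  atom 2: C, bond orders sum to 4 (valence 4) → 0 H
  atom 3: C, bond orders sum to 3 (valence 4) → 1 H
  atom 4: C, bond orders sum to 4 (valence 4) → 0 H
  atom 5: Br (halogen, monovalent) → 0 H
  atom 6: C, bond orders sum to 4 (valence 4) → 0 H
  atom 7: F (halogen, monovalent) → 0 H
  atom 8: C, bond orders sum to 4 (valence 4) → 0 H
  atom 9: C, bond orders sum to 1 (valence 4) → 3 H
  atom 10: C, bond orders sum to 3 (valence 4) → 1 H
Totals → C:8, H:8, Br:1, F:1.
In Hill order: C8H8BrF.

C8H8BrF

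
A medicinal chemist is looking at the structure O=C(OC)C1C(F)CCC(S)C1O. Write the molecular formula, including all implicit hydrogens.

C8H13FO3S

Walk through each heavy atom and fill implicit hydrogens from standard valence (C 4, N 3, O 2, S 2, halogen 1):
  atom 1: O, bond orders sum to 2 (valence 2) → 0 H
  atom 2: C, bond orders sum to 4 (valence 4) → 0 H
  atom 3: O, bond orders sum to 2 (valence 2) → 0 H
  atom 4: C, bond orders sum to 1 (valence 4) → 3 H
  atom 5: C, bond orders sum to 3 (valence 4) → 1 H
  atom 6: C, bond orders sum to 3 (valence 4) → 1 H
  atom 7: F (halogen, monovalent) → 0 H
  atom 8: C, bond orders sum to 2 (valence 4) → 2 H
  atom 9: C, bond orders sum to 2 (valence 4) → 2 H
  atom 10: C, bond orders sum to 3 (valence 4) → 1 H
  atom 11: S, bond orders sum to 1 (valence 2) → 1 H
  atom 12: C, bond orders sum to 3 (valence 4) → 1 H
  atom 13: O, bond orders sum to 1 (valence 2) → 1 H
Totals → C:8, H:13, F:1, O:3, S:1.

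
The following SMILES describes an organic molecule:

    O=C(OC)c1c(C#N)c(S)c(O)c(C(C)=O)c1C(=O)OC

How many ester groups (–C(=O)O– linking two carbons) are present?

2

The ester motif appears at heavy-atom positions 2, 18 in the SMILES.
Other groups present: 1 hydroxyl, 1 ketone, 1 nitrile, 1 thiol.
Ester count: 2.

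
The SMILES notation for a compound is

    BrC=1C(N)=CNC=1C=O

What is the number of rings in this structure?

1

In SMILES, each pair of matching ring-closure digits denotes one ring-closing bond; the number of such bonds equals the number of independent rings.
Ring-closure bonds here: 1.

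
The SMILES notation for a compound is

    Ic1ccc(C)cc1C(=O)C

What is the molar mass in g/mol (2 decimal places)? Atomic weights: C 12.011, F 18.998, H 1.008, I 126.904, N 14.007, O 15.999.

First, the molecular formula is C9H9IO (counting implicit H from valence).
  C: 9 × 12.011 = 108.099
  H: 9 × 1.008 = 9.072
  I: 1 × 126.904 = 126.904
  O: 1 × 15.999 = 15.999
Sum: 9×12.011 + 9×1.008 + 1×126.904 + 1×15.999 = 260.074 → 260.07 g/mol.

260.07 g/mol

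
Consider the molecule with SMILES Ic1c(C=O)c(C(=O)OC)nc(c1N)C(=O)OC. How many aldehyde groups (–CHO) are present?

1

The aldehyde motif appears at heavy-atom position 4 in the SMILES.
Other groups present: 2 ester, 1 primary amine.
Aldehyde count: 1.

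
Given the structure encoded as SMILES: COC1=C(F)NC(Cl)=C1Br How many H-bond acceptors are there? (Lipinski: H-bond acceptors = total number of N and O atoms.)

2

N atoms: 1; O atoms: 1.
Lipinski HBA = 1 + 1 = 2.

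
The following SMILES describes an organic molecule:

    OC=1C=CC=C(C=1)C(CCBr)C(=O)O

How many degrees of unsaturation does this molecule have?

5

Molecular formula: C10H11BrO3.
DoU = (2C + 2 + N − H − X) / 2, where X is the halogen count and O/S are ignored.
    = (2·10 + 2 + 0 − 11 − 1) / 2 = 10 / 2 = 5.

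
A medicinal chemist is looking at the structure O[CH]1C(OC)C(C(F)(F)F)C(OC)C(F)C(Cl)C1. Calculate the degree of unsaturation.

1

Degree of unsaturation = (number of rings) + (number of π bonds).
Ring closures in the SMILES: 1.
π bonds: none → 0 DoU from unsaturation.
Total DoU = 1 + 0 = 1.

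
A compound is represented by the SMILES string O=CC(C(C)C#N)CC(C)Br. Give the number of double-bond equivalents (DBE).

3

Molecular formula: C8H12BrNO.
DoU = (2C + 2 + N − H − X) / 2, where X is the halogen count and O/S are ignored.
    = (2·8 + 2 + 1 − 12 − 1) / 2 = 6 / 2 = 3.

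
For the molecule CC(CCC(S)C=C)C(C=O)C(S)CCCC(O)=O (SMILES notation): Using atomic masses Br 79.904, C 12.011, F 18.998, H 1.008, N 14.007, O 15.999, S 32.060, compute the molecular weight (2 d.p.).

First, the molecular formula is C14H24O3S2 (counting implicit H from valence).
  C: 14 × 12.011 = 168.154
  H: 24 × 1.008 = 24.192
  O: 3 × 15.999 = 47.997
  S: 2 × 32.060 = 64.120
Sum: 14×12.011 + 24×1.008 + 3×15.999 + 2×32.060 = 304.463 → 304.46 g/mol.

304.46 g/mol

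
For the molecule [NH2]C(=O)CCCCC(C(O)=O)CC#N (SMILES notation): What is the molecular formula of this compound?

Walk through each heavy atom and fill implicit hydrogens from standard valence (C 4, N 3, O 2, S 2, halogen 1):
  atom 1: N with explicit H count 2
  atom 2: C, bond orders sum to 4 (valence 4) → 0 H
  atom 3: O, bond orders sum to 2 (valence 2) → 0 H
  atom 4: C, bond orders sum to 2 (valence 4) → 2 H
  atom 5: C, bond orders sum to 2 (valence 4) → 2 H
  atom 6: C, bond orders sum to 2 (valence 4) → 2 H
  atom 7: C, bond orders sum to 2 (valence 4) → 2 H
  atom 8: C, bond orders sum to 3 (valence 4) → 1 H
  atom 9: C, bond orders sum to 4 (valence 4) → 0 H
  atom 10: O, bond orders sum to 1 (valence 2) → 1 H
  atom 11: O, bond orders sum to 2 (valence 2) → 0 H
  atom 12: C, bond orders sum to 2 (valence 4) → 2 H
  atom 13: C, bond orders sum to 4 (valence 4) → 0 H
  atom 14: N, bond orders sum to 3 (valence 3) → 0 H
Totals → C:9, H:14, N:2, O:3.
In Hill order: C9H14N2O3.

C9H14N2O3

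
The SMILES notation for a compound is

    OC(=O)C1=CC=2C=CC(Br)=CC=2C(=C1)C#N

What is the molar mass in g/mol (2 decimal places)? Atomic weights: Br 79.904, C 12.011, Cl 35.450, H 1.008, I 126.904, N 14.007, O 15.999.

276.09 g/mol

First, the molecular formula is C12H6BrNO2 (counting implicit H from valence).
  Br: 1 × 79.904 = 79.904
  C: 12 × 12.011 = 144.132
  H: 6 × 1.008 = 6.048
  N: 1 × 14.007 = 14.007
  O: 2 × 15.999 = 31.998
Sum: 1×79.904 + 12×12.011 + 6×1.008 + 1×14.007 + 2×15.999 = 276.089 → 276.09 g/mol.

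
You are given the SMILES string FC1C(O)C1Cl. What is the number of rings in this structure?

1

In SMILES, each pair of matching ring-closure digits denotes one ring-closing bond; the number of such bonds equals the number of independent rings.
Ring-closure bonds here: 1.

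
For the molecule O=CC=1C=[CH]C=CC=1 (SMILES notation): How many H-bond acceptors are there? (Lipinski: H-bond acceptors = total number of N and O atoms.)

1

N atoms: 0; O atoms: 1.
Lipinski HBA = 0 + 1 = 1.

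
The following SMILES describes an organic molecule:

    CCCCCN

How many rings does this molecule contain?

0

In SMILES, each pair of matching ring-closure digits denotes one ring-closing bond; the number of such bonds equals the number of independent rings.
Ring-closure bonds here: 0.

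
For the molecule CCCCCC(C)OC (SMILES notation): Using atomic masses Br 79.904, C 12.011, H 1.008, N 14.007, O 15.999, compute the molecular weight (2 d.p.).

First, the molecular formula is C8H18O (counting implicit H from valence).
  C: 8 × 12.011 = 96.088
  H: 18 × 1.008 = 18.144
  O: 1 × 15.999 = 15.999
Sum: 8×12.011 + 18×1.008 + 1×15.999 = 130.231 → 130.23 g/mol.

130.23 g/mol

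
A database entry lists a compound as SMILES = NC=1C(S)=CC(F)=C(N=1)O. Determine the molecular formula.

C5H5FN2OS

Walk through each heavy atom and fill implicit hydrogens from standard valence (C 4, N 3, O 2, S 2, halogen 1):
  atom 1: N, bond orders sum to 1 (valence 3) → 2 H
  atom 2: C, bond orders sum to 4 (valence 4) → 0 H
  atom 3: C, bond orders sum to 4 (valence 4) → 0 H
  atom 4: S, bond orders sum to 1 (valence 2) → 1 H
  atom 5: C, bond orders sum to 3 (valence 4) → 1 H
  atom 6: C, bond orders sum to 4 (valence 4) → 0 H
  atom 7: F (halogen, monovalent) → 0 H
  atom 8: C, bond orders sum to 4 (valence 4) → 0 H
  atom 9: N, bond orders sum to 3 (valence 3) → 0 H
  atom 10: O, bond orders sum to 1 (valence 2) → 1 H
Totals → C:5, H:5, F:1, N:2, O:1, S:1.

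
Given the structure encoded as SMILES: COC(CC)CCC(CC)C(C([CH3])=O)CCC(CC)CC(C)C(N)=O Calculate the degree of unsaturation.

2

Degree of unsaturation = (number of rings) + (number of π bonds).
Ring closures in the SMILES: 0.
π bonds: 2 double bonds (each 1 DoU) → 2 DoU from unsaturation.
Total DoU = 0 + 2 = 2.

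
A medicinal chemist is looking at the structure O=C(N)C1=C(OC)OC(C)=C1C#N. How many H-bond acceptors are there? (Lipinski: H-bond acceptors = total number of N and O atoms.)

5

N atoms: 2; O atoms: 3.
Lipinski HBA = 2 + 3 = 5.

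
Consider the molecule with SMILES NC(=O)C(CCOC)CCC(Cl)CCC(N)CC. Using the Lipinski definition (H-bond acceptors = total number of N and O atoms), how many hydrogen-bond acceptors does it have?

4

N atoms: 2; O atoms: 2.
Lipinski HBA = 2 + 2 = 4.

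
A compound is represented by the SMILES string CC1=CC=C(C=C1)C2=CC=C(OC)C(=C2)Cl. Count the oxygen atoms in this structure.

1

Scan the SMILES for O atoms (remember two-letter symbols like Cl and Br are single atoms).
Oxygen count: 1.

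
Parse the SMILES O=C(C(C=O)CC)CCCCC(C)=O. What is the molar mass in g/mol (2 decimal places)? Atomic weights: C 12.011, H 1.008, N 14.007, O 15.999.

198.26 g/mol

First, the molecular formula is C11H18O3 (counting implicit H from valence).
  C: 11 × 12.011 = 132.121
  H: 18 × 1.008 = 18.144
  O: 3 × 15.999 = 47.997
Sum: 11×12.011 + 18×1.008 + 3×15.999 = 198.262 → 198.26 g/mol.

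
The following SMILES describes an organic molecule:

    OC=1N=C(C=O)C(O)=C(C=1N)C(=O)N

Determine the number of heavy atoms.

Every atom symbol written in the SMILES (organic subset) is one heavy atom; implicit H are not written.
Heavy atoms by element → C:7, N:3, O:4.
Total: 14.

14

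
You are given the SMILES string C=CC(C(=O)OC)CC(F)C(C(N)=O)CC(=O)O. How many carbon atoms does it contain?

11

Count every carbon token in the SMILES (each C, including those in ring-closure positions and inside branches).
Carbon count: 11.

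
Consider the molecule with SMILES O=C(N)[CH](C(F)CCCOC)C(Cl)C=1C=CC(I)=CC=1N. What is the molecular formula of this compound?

C14H19ClFIN2O2

Walk through each heavy atom and fill implicit hydrogens from standard valence (C 4, N 3, O 2, S 2, halogen 1):
  atom 1: O, bond orders sum to 2 (valence 2) → 0 H
  atom 2: C, bond orders sum to 4 (valence 4) → 0 H
  atom 3: N, bond orders sum to 1 (valence 3) → 2 H
  atom 4: C with explicit H count 1
  atom 5: C, bond orders sum to 3 (valence 4) → 1 H
  atom 6: F (halogen, monovalent) → 0 H
  atom 7: C, bond orders sum to 2 (valence 4) → 2 H
  atom 8: C, bond orders sum to 2 (valence 4) → 2 H
  atom 9: C, bond orders sum to 2 (valence 4) → 2 H
  atom 10: O, bond orders sum to 2 (valence 2) → 0 H
  atom 11: C, bond orders sum to 1 (valence 4) → 3 H
  atom 12: C, bond orders sum to 3 (valence 4) → 1 H
  atom 13: Cl (halogen, monovalent) → 0 H
  atom 14: C, bond orders sum to 4 (valence 4) → 0 H
  atom 15: C, bond orders sum to 3 (valence 4) → 1 H
  atom 16: C, bond orders sum to 3 (valence 4) → 1 H
  atom 17: C, bond orders sum to 4 (valence 4) → 0 H
  atom 18: I (halogen, monovalent) → 0 H
  atom 19: C, bond orders sum to 3 (valence 4) → 1 H
  atom 20: C, bond orders sum to 4 (valence 4) → 0 H
  atom 21: N, bond orders sum to 1 (valence 3) → 2 H
Totals → C:14, H:19, Cl:1, F:1, I:1, N:2, O:2.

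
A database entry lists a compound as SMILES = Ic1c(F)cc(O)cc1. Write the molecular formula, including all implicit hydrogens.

C6H4FIO

Walk through each heavy atom and fill implicit hydrogens from standard valence (C 4, N 3, O 2, S 2, halogen 1); for lowercase aromatic atoms, an aromatic c carries 1 H when it has two neighbours and 0 H with three, and aromatic n carries 0 H:
  atom 1: I (halogen, monovalent) → 0 H
  atom 2: aromatic c, 3 neighbours → 0 H
  atom 3: aromatic c, 3 neighbours → 0 H
  atom 4: F (halogen, monovalent) → 0 H
  atom 5: aromatic c, 2 neighbours → 1 H
  atom 6: aromatic c, 3 neighbours → 0 H
  atom 7: O, bond orders sum to 1 (valence 2) → 1 H
  atom 8: aromatic c, 2 neighbours → 1 H
  atom 9: aromatic c, 2 neighbours → 1 H
Totals → C:6, H:4, F:1, I:1, O:1.
In Hill order: C6H4FIO.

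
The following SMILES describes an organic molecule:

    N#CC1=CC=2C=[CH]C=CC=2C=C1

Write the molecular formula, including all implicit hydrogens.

C11H7N

Walk through each heavy atom and fill implicit hydrogens from standard valence (C 4, N 3, O 2, S 2, halogen 1):
  atom 1: N, bond orders sum to 3 (valence 3) → 0 H
  atom 2: C, bond orders sum to 4 (valence 4) → 0 H
  atom 3: C, bond orders sum to 4 (valence 4) → 0 H
  atom 4: C, bond orders sum to 3 (valence 4) → 1 H
  atom 5: C, bond orders sum to 4 (valence 4) → 0 H
  atom 6: C, bond orders sum to 3 (valence 4) → 1 H
  atom 7: C with explicit H count 1
  atom 8: C, bond orders sum to 3 (valence 4) → 1 H
  atom 9: C, bond orders sum to 3 (valence 4) → 1 H
  atom 10: C, bond orders sum to 4 (valence 4) → 0 H
  atom 11: C, bond orders sum to 3 (valence 4) → 1 H
  atom 12: C, bond orders sum to 3 (valence 4) → 1 H
Totals → C:11, H:7, N:1.
In Hill order: C11H7N.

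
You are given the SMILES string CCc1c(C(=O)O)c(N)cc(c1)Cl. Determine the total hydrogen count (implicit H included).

Walk through each heavy atom and fill implicit hydrogens from standard valence (C 4, N 3, O 2, S 2, halogen 1); for lowercase aromatic atoms, an aromatic c carries 1 H when it has two neighbours and 0 H with three, and aromatic n carries 0 H:
  atom 1: C, bond orders sum to 1 (valence 4) → 3 H
  atom 2: C, bond orders sum to 2 (valence 4) → 2 H
  atom 3: aromatic c, 3 neighbours → 0 H
  atom 4: aromatic c, 3 neighbours → 0 H
  atom 5: C, bond orders sum to 4 (valence 4) → 0 H
  atom 6: O, bond orders sum to 2 (valence 2) → 0 H
  atom 7: O, bond orders sum to 1 (valence 2) → 1 H
  atom 8: aromatic c, 3 neighbours → 0 H
  atom 9: N, bond orders sum to 1 (valence 3) → 2 H
  atom 10: aromatic c, 2 neighbours → 1 H
  atom 11: aromatic c, 3 neighbours → 0 H
  atom 12: aromatic c, 2 neighbours → 1 H
  atom 13: Cl (halogen, monovalent) → 0 H
Total hydrogens: 10.

10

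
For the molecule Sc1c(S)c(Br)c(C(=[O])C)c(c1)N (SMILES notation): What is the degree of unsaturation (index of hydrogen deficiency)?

Molecular formula: C8H8BrNOS2.
DoU = (2C + 2 + N − H − X) / 2, where X is the halogen count and O/S are ignored.
    = (2·8 + 2 + 1 − 8 − 1) / 2 = 10 / 2 = 5.

5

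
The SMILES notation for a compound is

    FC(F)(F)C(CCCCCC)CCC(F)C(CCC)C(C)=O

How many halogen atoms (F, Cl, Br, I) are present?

4

Halogen atoms appear at heavy-atom positions 1, 3, 4, 15 (4×F).
Other groups present: 1 ketone.
Halogen count: 4.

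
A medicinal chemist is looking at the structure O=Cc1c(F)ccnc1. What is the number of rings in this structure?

1

In SMILES, each pair of matching ring-closure digits denotes one ring-closing bond; the number of such bonds equals the number of independent rings.
Ring-closure bonds here: 1.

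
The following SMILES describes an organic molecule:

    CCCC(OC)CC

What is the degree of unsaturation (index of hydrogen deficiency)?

Degree of unsaturation = (number of rings) + (number of π bonds).
Ring closures in the SMILES: 0.
π bonds: none → 0 DoU from unsaturation.
Total DoU = 0 + 0 = 0.

0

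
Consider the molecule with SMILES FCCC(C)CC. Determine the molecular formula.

Walk through each heavy atom and fill implicit hydrogens from standard valence (C 4, N 3, O 2, S 2, halogen 1):
  atom 1: F (halogen, monovalent) → 0 H
  atom 2: C, bond orders sum to 2 (valence 4) → 2 H
  atom 3: C, bond orders sum to 2 (valence 4) → 2 H
  atom 4: C, bond orders sum to 3 (valence 4) → 1 H
  atom 5: C, bond orders sum to 1 (valence 4) → 3 H
  atom 6: C, bond orders sum to 2 (valence 4) → 2 H
  atom 7: C, bond orders sum to 1 (valence 4) → 3 H
Totals → C:6, H:13, F:1.
In Hill order: C6H13F.

C6H13F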